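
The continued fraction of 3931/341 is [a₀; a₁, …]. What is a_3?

8

3931 = 11·341 + 180   →  a_0 = 11
341 = 1·180 + 161   →  a_1 = 1
180 = 1·161 + 19   →  a_2 = 1
161 = 8·19 + 9   →  a_3 = 8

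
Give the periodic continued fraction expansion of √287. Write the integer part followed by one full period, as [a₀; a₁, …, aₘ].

[16; 1, 15, 1, 32]

a₀ = ⌊√287⌋ = 16.
With m₀=0, d₀=1 and mₖ₊₁ = dₖaₖ − mₖ, dₖ₊₁ = (n − mₖ₊₁²)/dₖ, aₖ₊₁ = ⌊(a₀+mₖ₊₁)/dₖ₊₁⌋:
  k=1: m=16, d=31, a=1
  k=2: m=15, d=2, a=15
  k=3: m=15, d=31, a=1
  k=4: m=16, d=1, a=32
d=1 and a=2a₀=32 at k=4, so the next step gives (m, d) = (16, 31) again — its k=1 value — and the period has length 4.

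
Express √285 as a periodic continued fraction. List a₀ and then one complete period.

a₀ = ⌊√285⌋ = 16.
With m₀=0, d₀=1 and mₖ₊₁ = dₖaₖ − mₖ, dₖ₊₁ = (n − mₖ₊₁²)/dₖ, aₖ₊₁ = ⌊(a₀+mₖ₊₁)/dₖ₊₁⌋:
  k=1: m=16, d=29, a=1
  k=2: m=13, d=4, a=7
  k=3: m=15, d=15, a=2
  k=4: m=15, d=4, a=7
  k=5: m=13, d=29, a=1
  k=6: m=16, d=1, a=32
d=1 and a=2a₀=32 at k=6, so the next step gives (m, d) = (16, 29) again — its k=1 value — and the period has length 6.

[16; 1, 7, 2, 7, 1, 32]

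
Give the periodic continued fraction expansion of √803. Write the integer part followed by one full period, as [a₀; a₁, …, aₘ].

a₀ = ⌊√803⌋ = 28.
With m₀=0, d₀=1 and mₖ₊₁ = dₖaₖ − mₖ, dₖ₊₁ = (n − mₖ₊₁²)/dₖ, aₖ₊₁ = ⌊(a₀+mₖ₊₁)/dₖ₊₁⌋:
  k=1: m=28, d=19, a=2
  k=2: m=10, d=37, a=1
  k=3: m=27, d=2, a=27
  k=4: m=27, d=37, a=1
  k=5: m=10, d=19, a=2
  k=6: m=28, d=1, a=56
d=1 and a=2a₀=56 at k=6, so the next step gives (m, d) = (28, 19) again — its k=1 value — and the period has length 6.

[28; 2, 1, 27, 1, 2, 56]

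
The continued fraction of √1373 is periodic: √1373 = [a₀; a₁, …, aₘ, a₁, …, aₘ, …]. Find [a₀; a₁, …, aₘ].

a₀ = ⌊√1373⌋ = 37.
With m₀=0, d₀=1 and mₖ₊₁ = dₖaₖ − mₖ, dₖ₊₁ = (n − mₖ₊₁²)/dₖ, aₖ₊₁ = ⌊(a₀+mₖ₊₁)/dₖ₊₁⌋:
  k=1: m=37, d=4, a=18
  k=2: m=35, d=37, a=1
  k=3: m=2, d=37, a=1
  k=4: m=35, d=4, a=18
  k=5: m=37, d=1, a=74
d=1 and a=2a₀=74 at k=5, so the next step gives (m, d) = (37, 4) again — its k=1 value — and the period has length 5.

[37; 18, 1, 1, 18, 74]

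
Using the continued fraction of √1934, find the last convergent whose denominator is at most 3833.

√1934 = [43; 1, 42, 1, 86, …] (period length 4).
Convergents:
  p_0/q_0 = 43/1
  p_1/q_1 = 44/1
  p_2/q_2 = 1891/43
  p_3/q_3 = 1935/44
  p_4/q_4 = 168301/3827
  p_5/q_5 = 170236/3871
q_4 = 3827 ≤ 3833 < 3871 = q_5, so the answer is 168301/3827.

168301/3827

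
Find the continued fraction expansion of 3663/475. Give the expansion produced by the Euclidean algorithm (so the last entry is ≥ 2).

[7; 1, 2, 2, 7, 9]

3663 = 7×475 + 338
475 = 1×338 + 137
338 = 2×137 + 64
137 = 2×64 + 9
64 = 7×9 + 1
9 = 9×1 + 0  (stop)
So 3663/475 = [7; 1, 2, 2, 7, 9].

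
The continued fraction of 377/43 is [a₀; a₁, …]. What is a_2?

377 = 8·43 + 33   →  a_0 = 8
43 = 1·33 + 10   →  a_1 = 1
33 = 3·10 + 3   →  a_2 = 3

3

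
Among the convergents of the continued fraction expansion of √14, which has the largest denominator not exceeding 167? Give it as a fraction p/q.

449/120

√14 = [3; 1, 2, 1, 6, …] (period length 4).
Convergents:
  p_0/q_0 = 3/1
  p_1/q_1 = 4/1
  p_2/q_2 = 11/3
  p_3/q_3 = 15/4
  p_4/q_4 = 101/27
  p_5/q_5 = 116/31
  p_6/q_6 = 333/89
  p_7/q_7 = 449/120
  p_8/q_8 = 3027/809
q_7 = 120 ≤ 167 < 809 = q_8, so the answer is 449/120.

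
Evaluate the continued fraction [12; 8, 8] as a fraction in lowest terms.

788/65

Using pₖ = aₖpₖ₋₁ + pₖ₋₂ and qₖ = aₖqₖ₋₁ + qₖ₋₂:
  k=0: a=12, p=12, q=1
  k=1: a=8, p=97, q=8
  k=2: a=8, p=788, q=65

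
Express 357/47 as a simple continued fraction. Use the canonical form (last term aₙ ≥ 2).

[7; 1, 1, 2, 9]

357 = 7×47 + 28
47 = 1×28 + 19
28 = 1×19 + 9
19 = 2×9 + 1
9 = 9×1 + 0  (stop)
So 357/47 = [7; 1, 1, 2, 9].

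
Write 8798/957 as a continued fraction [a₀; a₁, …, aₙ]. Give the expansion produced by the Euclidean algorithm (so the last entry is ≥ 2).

[9; 5, 5, 1, 3, 1, 1, 3]

8798 = 9*957 + 185
957 = 5*185 + 32
185 = 5*32 + 25
32 = 1*25 + 7
25 = 3*7 + 4
7 = 1*4 + 3
4 = 1*3 + 1
3 = 3*1 + 0  (stop)
So 8798/957 = [9; 5, 5, 1, 3, 1, 1, 3].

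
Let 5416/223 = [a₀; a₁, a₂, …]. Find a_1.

3

5416 = 24·223 + 64   →  a_0 = 24
223 = 3·64 + 31   →  a_1 = 3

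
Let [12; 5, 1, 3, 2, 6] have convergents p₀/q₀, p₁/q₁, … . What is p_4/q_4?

633/52

Using pₖ = aₖpₖ₋₁ + pₖ₋₂, qₖ = aₖqₖ₋₁ + qₖ₋₂ (with p₋₁=1, p₋₂=0, q₋₁=0, q₋₂=1):
  k=0: a=12, p=12, q=1
  k=1: a=5, p=61, q=5
  k=2: a=1, p=73, q=6
  k=3: a=3, p=280, q=23
  k=4: a=2, p=633, q=52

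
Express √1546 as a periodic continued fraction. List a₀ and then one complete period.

a₀ = ⌊√1546⌋ = 39.
With m₀=0, d₀=1 and mₖ₊₁ = dₖaₖ − mₖ, dₖ₊₁ = (n − mₖ₊₁²)/dₖ, aₖ₊₁ = ⌊(a₀+mₖ₊₁)/dₖ₊₁⌋:
  k=1: m=39, d=25, a=3
  k=2: m=36, d=10, a=7
  k=3: m=34, d=39, a=1
  k=4: m=5, d=39, a=1
  k=5: m=34, d=10, a=7
  k=6: m=36, d=25, a=3
  k=7: m=39, d=1, a=78
d=1 and a=2a₀=78 at k=7, so the next step gives (m, d) = (39, 25) again — its k=1 value — and the period has length 7.

[39; 3, 7, 1, 1, 7, 3, 78]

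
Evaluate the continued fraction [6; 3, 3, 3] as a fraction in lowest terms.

208/33

Using pₖ = aₖpₖ₋₁ + pₖ₋₂ and qₖ = aₖqₖ₋₁ + qₖ₋₂:
  k=0: a=6, p=6, q=1
  k=1: a=3, p=19, q=3
  k=2: a=3, p=63, q=10
  k=3: a=3, p=208, q=33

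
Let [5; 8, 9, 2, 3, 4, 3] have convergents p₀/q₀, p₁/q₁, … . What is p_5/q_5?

11753/2294

Using pₖ = aₖpₖ₋₁ + pₖ₋₂, qₖ = aₖqₖ₋₁ + qₖ₋₂ (with p₋₁=1, p₋₂=0, q₋₁=0, q₋₂=1):
  k=0: a=5, p=5, q=1
  k=1: a=8, p=41, q=8
  k=2: a=9, p=374, q=73
  k=3: a=2, p=789, q=154
  k=4: a=3, p=2741, q=535
  k=5: a=4, p=11753, q=2294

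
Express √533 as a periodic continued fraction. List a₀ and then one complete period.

[23; 11, 1, 1, 11, 46]

a₀ = ⌊√533⌋ = 23.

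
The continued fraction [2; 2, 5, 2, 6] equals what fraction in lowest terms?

381/155

Fold from the inside: start with 6/1.
  2 + 1/6 = 13/6
  5 + 6/13 = 71/13
  2 + 13/71 = 155/71
  2 + 71/155 = 381/155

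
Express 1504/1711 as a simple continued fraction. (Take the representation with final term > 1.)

[0; 1, 7, 3, 1, 3, 4, 3]

1504 = 0×1711 + 1504
1711 = 1×1504 + 207
1504 = 7×207 + 55
207 = 3×55 + 42
55 = 1×42 + 13
42 = 3×13 + 3
13 = 4×3 + 1
3 = 3×1 + 0  (stop)
So 1504/1711 = [0; 1, 7, 3, 1, 3, 4, 3].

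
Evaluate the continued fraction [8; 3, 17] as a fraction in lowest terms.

Fold from the inside: start with 17/1.
  3 + 1/17 = 52/17
  8 + 17/52 = 433/52

433/52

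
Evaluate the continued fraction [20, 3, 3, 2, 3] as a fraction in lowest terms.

1604/79

Using pₖ = aₖpₖ₋₁ + pₖ₋₂ and qₖ = aₖqₖ₋₁ + qₖ₋₂:
  k=0: a=20, p=20, q=1
  k=1: a=3, p=61, q=3
  k=2: a=3, p=203, q=10
  k=3: a=2, p=467, q=23
  k=4: a=3, p=1604, q=79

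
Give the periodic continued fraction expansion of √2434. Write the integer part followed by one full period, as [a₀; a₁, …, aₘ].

a₀ = ⌊√2434⌋ = 49.

[49; 2, 1, 48, 1, 2, 98]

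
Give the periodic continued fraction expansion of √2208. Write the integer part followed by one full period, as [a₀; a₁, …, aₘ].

[46; 1, 92]

a₀ = ⌊√2208⌋ = 46.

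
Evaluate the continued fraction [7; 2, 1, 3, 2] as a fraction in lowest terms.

184/25

Fold from the inside: start with 2/1.
  3 + 1/2 = 7/2
  1 + 2/7 = 9/7
  2 + 7/9 = 25/9
  7 + 9/25 = 184/25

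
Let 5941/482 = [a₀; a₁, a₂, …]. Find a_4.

1

5941 = 12·482 + 157   →  a_0 = 12
482 = 3·157 + 11   →  a_1 = 3
157 = 14·11 + 3   →  a_2 = 14
11 = 3·3 + 2   →  a_3 = 3
3 = 1·2 + 1   →  a_4 = 1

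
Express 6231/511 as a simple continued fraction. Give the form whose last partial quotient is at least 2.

6231 = 12·511 + 99
511 = 5·99 + 16
99 = 6·16 + 3
16 = 5·3 + 1
3 = 3·1 + 0  (stop)
So 6231/511 = [12; 5, 6, 5, 3].

[12; 5, 6, 5, 3]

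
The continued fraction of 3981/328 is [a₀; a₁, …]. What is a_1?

3981 = 12·328 + 45   →  a_0 = 12
328 = 7·45 + 13   →  a_1 = 7

7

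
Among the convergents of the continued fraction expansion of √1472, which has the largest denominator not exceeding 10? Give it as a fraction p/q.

√1472 = [38; 2, 1, 2, 1, 2, 76, …] (period length 6).
Convergents:
  p_0/q_0 = 38/1
  p_1/q_1 = 77/2
  p_2/q_2 = 115/3
  p_3/q_3 = 307/8
  p_4/q_4 = 422/11
q_3 = 8 ≤ 10 < 11 = q_4, so the answer is 307/8.

307/8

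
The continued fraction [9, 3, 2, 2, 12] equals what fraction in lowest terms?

Fold from the inside: start with 12/1.
  2 + 1/12 = 25/12
  2 + 12/25 = 62/25
  3 + 25/62 = 211/62
  9 + 62/211 = 1961/211

1961/211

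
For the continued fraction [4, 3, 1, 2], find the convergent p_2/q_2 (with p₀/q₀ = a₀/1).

17/4

Using pₖ = aₖpₖ₋₁ + pₖ₋₂, qₖ = aₖqₖ₋₁ + qₖ₋₂ (with p₋₁=1, p₋₂=0, q₋₁=0, q₋₂=1):
  k=0: a=4, p=4, q=1
  k=1: a=3, p=13, q=3
  k=2: a=1, p=17, q=4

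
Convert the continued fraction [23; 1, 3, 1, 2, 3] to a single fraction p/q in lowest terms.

Fold from the inside: start with 3/1.
  2 + 1/3 = 7/3
  1 + 3/7 = 10/7
  3 + 7/10 = 37/10
  1 + 10/37 = 47/37
  23 + 37/47 = 1118/47

1118/47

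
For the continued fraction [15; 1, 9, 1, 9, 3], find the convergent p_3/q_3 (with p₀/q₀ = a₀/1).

175/11

Using pₖ = aₖpₖ₋₁ + pₖ₋₂, qₖ = aₖqₖ₋₁ + qₖ₋₂ (with p₋₁=1, p₋₂=0, q₋₁=0, q₋₂=1):
  k=0: a=15, p=15, q=1
  k=1: a=1, p=16, q=1
  k=2: a=9, p=159, q=10
  k=3: a=1, p=175, q=11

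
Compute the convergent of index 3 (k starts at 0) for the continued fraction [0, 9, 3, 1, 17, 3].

4/37

Using pₖ = aₖpₖ₋₁ + pₖ₋₂, qₖ = aₖqₖ₋₁ + qₖ₋₂ (with p₋₁=1, p₋₂=0, q₋₁=0, q₋₂=1):
  k=0: a=0, p=0, q=1
  k=1: a=9, p=1, q=9
  k=2: a=3, p=3, q=28
  k=3: a=1, p=4, q=37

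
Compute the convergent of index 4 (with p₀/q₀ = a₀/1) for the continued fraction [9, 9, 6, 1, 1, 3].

Using pₖ = aₖpₖ₋₁ + pₖ₋₂, qₖ = aₖqₖ₋₁ + qₖ₋₂ (with p₋₁=1, p₋₂=0, q₋₁=0, q₋₂=1):
  k=0: a=9, p=9, q=1
  k=1: a=9, p=82, q=9
  k=2: a=6, p=501, q=55
  k=3: a=1, p=583, q=64
  k=4: a=1, p=1084, q=119

1084/119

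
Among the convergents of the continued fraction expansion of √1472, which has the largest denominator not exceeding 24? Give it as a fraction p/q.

√1472 = [38; 2, 1, 2, 1, 2, 76, …] (period length 6).
Convergents:
  p_0/q_0 = 38/1
  p_1/q_1 = 77/2
  p_2/q_2 = 115/3
  p_3/q_3 = 307/8
  p_4/q_4 = 422/11
  p_5/q_5 = 1151/30
q_4 = 11 ≤ 24 < 30 = q_5, so the answer is 422/11.

422/11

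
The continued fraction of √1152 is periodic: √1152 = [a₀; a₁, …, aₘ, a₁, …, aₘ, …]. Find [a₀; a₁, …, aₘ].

a₀ = ⌊√1152⌋ = 33.
With m₀=0, d₀=1 and mₖ₊₁ = dₖaₖ − mₖ, dₖ₊₁ = (n − mₖ₊₁²)/dₖ, aₖ₊₁ = ⌊(a₀+mₖ₊₁)/dₖ₊₁⌋:
  k=1: m=33, d=63, a=1
  k=2: m=30, d=4, a=15
  k=3: m=30, d=63, a=1
  k=4: m=33, d=1, a=66
d=1 and a=2a₀=66 at k=4, so the next step gives (m, d) = (33, 63) again — its k=1 value — and the period has length 4.

[33; 1, 15, 1, 66]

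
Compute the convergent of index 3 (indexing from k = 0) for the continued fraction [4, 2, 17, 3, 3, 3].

480/107

Using pₖ = aₖpₖ₋₁ + pₖ₋₂, qₖ = aₖqₖ₋₁ + qₖ₋₂ (with p₋₁=1, p₋₂=0, q₋₁=0, q₋₂=1):
  k=0: a=4, p=4, q=1
  k=1: a=2, p=9, q=2
  k=2: a=17, p=157, q=35
  k=3: a=3, p=480, q=107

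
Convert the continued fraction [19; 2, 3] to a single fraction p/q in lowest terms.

136/7

Fold from the inside: start with 3/1.
  2 + 1/3 = 7/3
  19 + 3/7 = 136/7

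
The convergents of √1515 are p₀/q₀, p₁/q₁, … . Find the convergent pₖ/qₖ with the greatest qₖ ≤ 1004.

√1515 = [38; 1, 11, 1, 76, …] (period length 4).
Convergents:
  p_0/q_0 = 38/1
  p_1/q_1 = 39/1
  p_2/q_2 = 467/12
  p_3/q_3 = 506/13
  p_4/q_4 = 38923/1000
  p_5/q_5 = 39429/1013
q_4 = 1000 ≤ 1004 < 1013 = q_5, so the answer is 38923/1000.

38923/1000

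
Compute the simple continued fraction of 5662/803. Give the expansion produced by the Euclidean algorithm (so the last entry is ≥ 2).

5662 = 7·803 + 41
803 = 19·41 + 24
41 = 1·24 + 17
24 = 1·17 + 7
17 = 2·7 + 3
7 = 2·3 + 1
3 = 3·1 + 0  (stop)
So 5662/803 = [7; 19, 1, 1, 2, 2, 3].

[7; 19, 1, 1, 2, 2, 3]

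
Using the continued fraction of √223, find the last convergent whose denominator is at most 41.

√223 = [14; 1, 13, 1, 28, …] (period length 4).
Convergents:
  p_0/q_0 = 14/1
  p_1/q_1 = 15/1
  p_2/q_2 = 209/14
  p_3/q_3 = 224/15
  p_4/q_4 = 6481/434
q_3 = 15 ≤ 41 < 434 = q_4, so the answer is 224/15.

224/15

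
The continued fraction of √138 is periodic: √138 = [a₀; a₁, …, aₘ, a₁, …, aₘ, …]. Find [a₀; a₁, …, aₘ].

[11; 1, 2, 1, 22]

a₀ = ⌊√138⌋ = 11.
With m₀=0, d₀=1 and mₖ₊₁ = dₖaₖ − mₖ, dₖ₊₁ = (n − mₖ₊₁²)/dₖ, aₖ₊₁ = ⌊(a₀+mₖ₊₁)/dₖ₊₁⌋:
  k=1: m=11, d=17, a=1
  k=2: m=6, d=6, a=2
  k=3: m=6, d=17, a=1
  k=4: m=11, d=1, a=22
d=1 and a=2a₀=22 at k=4, so the next step gives (m, d) = (11, 17) again — its k=1 value — and the period has length 4.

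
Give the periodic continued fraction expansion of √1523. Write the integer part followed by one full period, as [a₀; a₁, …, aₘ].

a₀ = ⌊√1523⌋ = 39.
With m₀=0, d₀=1 and mₖ₊₁ = dₖaₖ − mₖ, dₖ₊₁ = (n − mₖ₊₁²)/dₖ, aₖ₊₁ = ⌊(a₀+mₖ₊₁)/dₖ₊₁⌋:
  k=1: m=39, d=2, a=39
  k=2: m=39, d=1, a=78
d=1 and a=2a₀=78 at k=2, so the next step gives (m, d) = (39, 2) again — its k=1 value — and the period has length 2.

[39; 39, 78]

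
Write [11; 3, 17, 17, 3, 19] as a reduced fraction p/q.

Fold from the inside: start with 19/1.
  3 + 1/19 = 58/19
  17 + 19/58 = 1005/58
  17 + 58/1005 = 17143/1005
  3 + 1005/17143 = 52434/17143
  11 + 17143/52434 = 593917/52434

593917/52434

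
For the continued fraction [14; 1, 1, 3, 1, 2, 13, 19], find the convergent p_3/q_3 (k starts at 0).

102/7

Using pₖ = aₖpₖ₋₁ + pₖ₋₂, qₖ = aₖqₖ₋₁ + qₖ₋₂ (with p₋₁=1, p₋₂=0, q₋₁=0, q₋₂=1):
  k=0: a=14, p=14, q=1
  k=1: a=1, p=15, q=1
  k=2: a=1, p=29, q=2
  k=3: a=3, p=102, q=7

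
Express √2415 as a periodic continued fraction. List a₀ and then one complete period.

[49; 7, 98]

a₀ = ⌊√2415⌋ = 49.
With m₀=0, d₀=1 and mₖ₊₁ = dₖaₖ − mₖ, dₖ₊₁ = (n − mₖ₊₁²)/dₖ, aₖ₊₁ = ⌊(a₀+mₖ₊₁)/dₖ₊₁⌋:
  k=1: m=49, d=14, a=7
  k=2: m=49, d=1, a=98
d=1 and a=2a₀=98 at k=2, so the next step gives (m, d) = (49, 14) again — its k=1 value — and the period has length 2.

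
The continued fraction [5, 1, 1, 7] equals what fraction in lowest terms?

83/15

Fold from the inside: start with 7/1.
  1 + 1/7 = 8/7
  1 + 7/8 = 15/8
  5 + 8/15 = 83/15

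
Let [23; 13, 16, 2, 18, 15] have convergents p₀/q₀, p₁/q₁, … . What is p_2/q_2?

4823/209

Using pₖ = aₖpₖ₋₁ + pₖ₋₂, qₖ = aₖqₖ₋₁ + qₖ₋₂ (with p₋₁=1, p₋₂=0, q₋₁=0, q₋₂=1):
  k=0: a=23, p=23, q=1
  k=1: a=13, p=300, q=13
  k=2: a=16, p=4823, q=209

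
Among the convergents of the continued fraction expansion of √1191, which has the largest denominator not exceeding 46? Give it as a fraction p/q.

√1191 = [34; 1, 1, 22, 1, 1, 68, …] (period length 6).
Convergents:
  p_0/q_0 = 34/1
  p_1/q_1 = 35/1
  p_2/q_2 = 69/2
  p_3/q_3 = 1553/45
  p_4/q_4 = 1622/47
q_3 = 45 ≤ 46 < 47 = q_4, so the answer is 1553/45.

1553/45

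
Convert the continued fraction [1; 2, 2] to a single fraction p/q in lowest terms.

7/5

Using pₖ = aₖpₖ₋₁ + pₖ₋₂ and qₖ = aₖqₖ₋₁ + qₖ₋₂:
  k=0: a=1, p=1, q=1
  k=1: a=2, p=3, q=2
  k=2: a=2, p=7, q=5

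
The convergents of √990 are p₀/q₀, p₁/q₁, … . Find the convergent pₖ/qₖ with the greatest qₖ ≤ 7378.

√990 = [31; 2, 6, 2, 62, …] (period length 4).
Convergents:
  p_0/q_0 = 31/1
  p_1/q_1 = 63/2
  p_2/q_2 = 409/13
  p_3/q_3 = 881/28
  p_4/q_4 = 55031/1749
  p_5/q_5 = 110943/3526
  p_6/q_6 = 720689/22905
q_5 = 3526 ≤ 7378 < 22905 = q_6, so the answer is 110943/3526.

110943/3526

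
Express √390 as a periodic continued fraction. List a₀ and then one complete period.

a₀ = ⌊√390⌋ = 19.
With m₀=0, d₀=1 and mₖ₊₁ = dₖaₖ − mₖ, dₖ₊₁ = (n − mₖ₊₁²)/dₖ, aₖ₊₁ = ⌊(a₀+mₖ₊₁)/dₖ₊₁⌋:
  k=1: m=19, d=29, a=1
  k=2: m=10, d=10, a=2
  k=3: m=10, d=29, a=1
  k=4: m=19, d=1, a=38
d=1 and a=2a₀=38 at k=4, so the next step gives (m, d) = (19, 29) again — its k=1 value — and the period has length 4.

[19; 1, 2, 1, 38]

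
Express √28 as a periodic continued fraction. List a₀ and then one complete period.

a₀ = ⌊√28⌋ = 5.
With m₀=0, d₀=1 and mₖ₊₁ = dₖaₖ − mₖ, dₖ₊₁ = (n − mₖ₊₁²)/dₖ, aₖ₊₁ = ⌊(a₀+mₖ₊₁)/dₖ₊₁⌋:
  k=1: m=5, d=3, a=3
  k=2: m=4, d=4, a=2
  k=3: m=4, d=3, a=3
  k=4: m=5, d=1, a=10
d=1 and a=2a₀=10 at k=4, so the next step gives (m, d) = (5, 3) again — its k=1 value — and the period has length 4.

[5; 3, 2, 3, 10]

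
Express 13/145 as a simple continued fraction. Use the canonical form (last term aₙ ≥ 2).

13 = 0·145 + 13
145 = 11·13 + 2
13 = 6·2 + 1
2 = 2·1 + 0  (stop)
So 13/145 = [0; 11, 6, 2].

[0; 11, 6, 2]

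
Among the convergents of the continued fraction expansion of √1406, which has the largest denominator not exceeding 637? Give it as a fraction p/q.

11249/300

√1406 = [37; 2, 74, …] (period length 2).
Convergents:
  p_0/q_0 = 37/1
  p_1/q_1 = 75/2
  p_2/q_2 = 5587/149
  p_3/q_3 = 11249/300
  p_4/q_4 = 838013/22349
q_3 = 300 ≤ 637 < 22349 = q_4, so the answer is 11249/300.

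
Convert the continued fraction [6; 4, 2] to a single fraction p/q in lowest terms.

Using pₖ = aₖpₖ₋₁ + pₖ₋₂ and qₖ = aₖqₖ₋₁ + qₖ₋₂:
  k=0: a=6, p=6, q=1
  k=1: a=4, p=25, q=4
  k=2: a=2, p=56, q=9

56/9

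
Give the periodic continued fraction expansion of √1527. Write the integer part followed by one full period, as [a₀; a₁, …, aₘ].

a₀ = ⌊√1527⌋ = 39.
With m₀=0, d₀=1 and mₖ₊₁ = dₖaₖ − mₖ, dₖ₊₁ = (n − mₖ₊₁²)/dₖ, aₖ₊₁ = ⌊(a₀+mₖ₊₁)/dₖ₊₁⌋:
  k=1: m=39, d=6, a=13
  k=2: m=39, d=1, a=78
d=1 and a=2a₀=78 at k=2, so the next step gives (m, d) = (39, 6) again — its k=1 value — and the period has length 2.

[39; 13, 78]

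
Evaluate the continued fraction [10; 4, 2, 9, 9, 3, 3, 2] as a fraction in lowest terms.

Fold from the inside: start with 2/1.
  3 + 1/2 = 7/2
  3 + 2/7 = 23/7
  9 + 7/23 = 214/23
  9 + 23/214 = 1949/214
  2 + 214/1949 = 4112/1949
  4 + 1949/4112 = 18397/4112
  10 + 4112/18397 = 188082/18397

188082/18397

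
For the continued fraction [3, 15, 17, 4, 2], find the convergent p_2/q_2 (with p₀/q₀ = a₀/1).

785/256

Using pₖ = aₖpₖ₋₁ + pₖ₋₂, qₖ = aₖqₖ₋₁ + qₖ₋₂ (with p₋₁=1, p₋₂=0, q₋₁=0, q₋₂=1):
  k=0: a=3, p=3, q=1
  k=1: a=15, p=46, q=15
  k=2: a=17, p=785, q=256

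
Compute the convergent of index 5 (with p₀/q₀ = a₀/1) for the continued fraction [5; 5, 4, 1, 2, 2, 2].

Using pₖ = aₖpₖ₋₁ + pₖ₋₂, qₖ = aₖqₖ₋₁ + qₖ₋₂ (with p₋₁=1, p₋₂=0, q₋₁=0, q₋₂=1):
  k=0: a=5, p=5, q=1
  k=1: a=5, p=26, q=5
  k=2: a=4, p=109, q=21
  k=3: a=1, p=135, q=26
  k=4: a=2, p=379, q=73
  k=5: a=2, p=893, q=172

893/172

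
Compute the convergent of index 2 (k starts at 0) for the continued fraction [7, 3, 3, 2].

Using pₖ = aₖpₖ₋₁ + pₖ₋₂, qₖ = aₖqₖ₋₁ + qₖ₋₂ (with p₋₁=1, p₋₂=0, q₋₁=0, q₋₂=1):
  k=0: a=7, p=7, q=1
  k=1: a=3, p=22, q=3
  k=2: a=3, p=73, q=10

73/10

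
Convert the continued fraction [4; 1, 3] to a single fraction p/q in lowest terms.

Fold from the inside: start with 3/1.
  1 + 1/3 = 4/3
  4 + 3/4 = 19/4

19/4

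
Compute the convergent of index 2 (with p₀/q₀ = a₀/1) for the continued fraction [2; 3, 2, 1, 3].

Using pₖ = aₖpₖ₋₁ + pₖ₋₂, qₖ = aₖqₖ₋₁ + qₖ₋₂ (with p₋₁=1, p₋₂=0, q₋₁=0, q₋₂=1):
  k=0: a=2, p=2, q=1
  k=1: a=3, p=7, q=3
  k=2: a=2, p=16, q=7

16/7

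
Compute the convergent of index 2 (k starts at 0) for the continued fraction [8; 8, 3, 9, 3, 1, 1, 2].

Using pₖ = aₖpₖ₋₁ + pₖ₋₂, qₖ = aₖqₖ₋₁ + qₖ₋₂ (with p₋₁=1, p₋₂=0, q₋₁=0, q₋₂=1):
  k=0: a=8, p=8, q=1
  k=1: a=8, p=65, q=8
  k=2: a=3, p=203, q=25

203/25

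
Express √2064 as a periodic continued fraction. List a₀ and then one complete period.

[45; 2, 3, 7, 3, 2, 90]

a₀ = ⌊√2064⌋ = 45.
With m₀=0, d₀=1 and mₖ₊₁ = dₖaₖ − mₖ, dₖ₊₁ = (n − mₖ₊₁²)/dₖ, aₖ₊₁ = ⌊(a₀+mₖ₊₁)/dₖ₊₁⌋:
  k=1: m=45, d=39, a=2
  k=2: m=33, d=25, a=3
  k=3: m=42, d=12, a=7
  k=4: m=42, d=25, a=3
  k=5: m=33, d=39, a=2
  k=6: m=45, d=1, a=90
d=1 and a=2a₀=90 at k=6, so the next step gives (m, d) = (45, 39) again — its k=1 value — and the period has length 6.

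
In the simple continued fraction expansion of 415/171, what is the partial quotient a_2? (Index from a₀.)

2

415 = 2·171 + 73   →  a_0 = 2
171 = 2·73 + 25   →  a_1 = 2
73 = 2·25 + 23   →  a_2 = 2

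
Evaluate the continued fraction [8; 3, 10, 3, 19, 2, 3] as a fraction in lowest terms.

110470/13273

Using pₖ = aₖpₖ₋₁ + pₖ₋₂ and qₖ = aₖqₖ₋₁ + qₖ₋₂:
  k=0: a=8, p=8, q=1
  k=1: a=3, p=25, q=3
  k=2: a=10, p=258, q=31
  k=3: a=3, p=799, q=96
  k=4: a=19, p=15439, q=1855
  k=5: a=2, p=31677, q=3806
  k=6: a=3, p=110470, q=13273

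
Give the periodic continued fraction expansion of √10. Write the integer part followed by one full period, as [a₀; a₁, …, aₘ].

a₀ = ⌊√10⌋ = 3.

[3; 6]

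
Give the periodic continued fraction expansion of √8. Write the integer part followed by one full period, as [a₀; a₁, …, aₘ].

[2; 1, 4]

a₀ = ⌊√8⌋ = 2.
With m₀=0, d₀=1 and mₖ₊₁ = dₖaₖ − mₖ, dₖ₊₁ = (n − mₖ₊₁²)/dₖ, aₖ₊₁ = ⌊(a₀+mₖ₊₁)/dₖ₊₁⌋:
  k=1: m=2, d=4, a=1
  k=2: m=2, d=1, a=4
d=1 and a=2a₀=4 at k=2, so the next step gives (m, d) = (2, 4) again — its k=1 value — and the period has length 2.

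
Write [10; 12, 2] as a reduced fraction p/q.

252/25

Fold from the inside: start with 2/1.
  12 + 1/2 = 25/2
  10 + 2/25 = 252/25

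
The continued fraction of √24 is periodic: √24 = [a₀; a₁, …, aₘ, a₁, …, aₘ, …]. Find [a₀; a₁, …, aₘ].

a₀ = ⌊√24⌋ = 4.
With m₀=0, d₀=1 and mₖ₊₁ = dₖaₖ − mₖ, dₖ₊₁ = (n − mₖ₊₁²)/dₖ, aₖ₊₁ = ⌊(a₀+mₖ₊₁)/dₖ₊₁⌋:
  k=1: m=4, d=8, a=1
  k=2: m=4, d=1, a=8
d=1 and a=2a₀=8 at k=2, so the next step gives (m, d) = (4, 8) again — its k=1 value — and the period has length 2.

[4; 1, 8]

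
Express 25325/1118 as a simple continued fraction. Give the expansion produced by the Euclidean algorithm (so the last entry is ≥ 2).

[22; 1, 1, 1, 6, 1, 15, 3]

25325 = 22*1118 + 729
1118 = 1*729 + 389
729 = 1*389 + 340
389 = 1*340 + 49
340 = 6*49 + 46
49 = 1*46 + 3
46 = 15*3 + 1
3 = 3*1 + 0  (stop)
So 25325/1118 = [22; 1, 1, 1, 6, 1, 15, 3].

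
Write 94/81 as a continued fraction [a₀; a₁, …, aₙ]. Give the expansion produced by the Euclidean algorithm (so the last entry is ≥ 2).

[1; 6, 4, 3]

94 = 1×81 + 13
81 = 6×13 + 3
13 = 4×3 + 1
3 = 3×1 + 0  (stop)
So 94/81 = [1; 6, 4, 3].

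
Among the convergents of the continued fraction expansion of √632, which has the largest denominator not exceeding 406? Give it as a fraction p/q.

√632 = [25; 7, 6, 7, 50, …] (period length 4).
Convergents:
  p_0/q_0 = 25/1
  p_1/q_1 = 176/7
  p_2/q_2 = 1081/43
  p_3/q_3 = 7743/308
  p_4/q_4 = 388231/15443
q_3 = 308 ≤ 406 < 15443 = q_4, so the answer is 7743/308.

7743/308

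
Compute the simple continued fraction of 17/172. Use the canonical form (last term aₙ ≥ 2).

17 = 0*172 + 17
172 = 10*17 + 2
17 = 8*2 + 1
2 = 2*1 + 0  (stop)
So 17/172 = [0; 10, 8, 2].

[0; 10, 8, 2]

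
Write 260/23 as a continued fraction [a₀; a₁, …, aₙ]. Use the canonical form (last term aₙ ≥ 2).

260 = 11*23 + 7
23 = 3*7 + 2
7 = 3*2 + 1
2 = 2*1 + 0  (stop)
So 260/23 = [11; 3, 3, 2].

[11; 3, 3, 2]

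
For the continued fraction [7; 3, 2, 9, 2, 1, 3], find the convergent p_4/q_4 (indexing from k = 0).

Using pₖ = aₖpₖ₋₁ + pₖ₋₂, qₖ = aₖqₖ₋₁ + qₖ₋₂ (with p₋₁=1, p₋₂=0, q₋₁=0, q₋₂=1):
  k=0: a=7, p=7, q=1
  k=1: a=3, p=22, q=3
  k=2: a=2, p=51, q=7
  k=3: a=9, p=481, q=66
  k=4: a=2, p=1013, q=139

1013/139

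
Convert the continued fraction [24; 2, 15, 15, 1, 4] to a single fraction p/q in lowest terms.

Fold from the inside: start with 4/1.
  1 + 1/4 = 5/4
  15 + 4/5 = 79/5
  15 + 5/79 = 1190/79
  2 + 79/1190 = 2459/1190
  24 + 1190/2459 = 60206/2459

60206/2459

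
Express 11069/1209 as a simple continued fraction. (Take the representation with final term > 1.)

11069 = 9×1209 + 188
1209 = 6×188 + 81
188 = 2×81 + 26
81 = 3×26 + 3
26 = 8×3 + 2
3 = 1×2 + 1
2 = 2×1 + 0  (stop)
So 11069/1209 = [9; 6, 2, 3, 8, 1, 2].

[9; 6, 2, 3, 8, 1, 2]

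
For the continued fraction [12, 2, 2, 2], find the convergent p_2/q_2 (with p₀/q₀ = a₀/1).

62/5

Using pₖ = aₖpₖ₋₁ + pₖ₋₂, qₖ = aₖqₖ₋₁ + qₖ₋₂ (with p₋₁=1, p₋₂=0, q₋₁=0, q₋₂=1):
  k=0: a=12, p=12, q=1
  k=1: a=2, p=25, q=2
  k=2: a=2, p=62, q=5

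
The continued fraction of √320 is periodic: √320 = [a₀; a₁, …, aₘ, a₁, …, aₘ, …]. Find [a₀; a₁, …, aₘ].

[17; 1, 7, 1, 34]

a₀ = ⌊√320⌋ = 17.
With m₀=0, d₀=1 and mₖ₊₁ = dₖaₖ − mₖ, dₖ₊₁ = (n − mₖ₊₁²)/dₖ, aₖ₊₁ = ⌊(a₀+mₖ₊₁)/dₖ₊₁⌋:
  k=1: m=17, d=31, a=1
  k=2: m=14, d=4, a=7
  k=3: m=14, d=31, a=1
  k=4: m=17, d=1, a=34
d=1 and a=2a₀=34 at k=4, so the next step gives (m, d) = (17, 31) again — its k=1 value — and the period has length 4.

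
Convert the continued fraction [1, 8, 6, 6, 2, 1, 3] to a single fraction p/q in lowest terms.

3949/3518

Fold from the inside: start with 3/1.
  1 + 1/3 = 4/3
  2 + 3/4 = 11/4
  6 + 4/11 = 70/11
  6 + 11/70 = 431/70
  8 + 70/431 = 3518/431
  1 + 431/3518 = 3949/3518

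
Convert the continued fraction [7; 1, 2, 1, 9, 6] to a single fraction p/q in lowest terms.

1843/238

Fold from the inside: start with 6/1.
  9 + 1/6 = 55/6
  1 + 6/55 = 61/55
  2 + 55/61 = 177/61
  1 + 61/177 = 238/177
  7 + 177/238 = 1843/238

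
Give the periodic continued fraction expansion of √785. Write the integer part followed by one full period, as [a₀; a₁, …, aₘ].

a₀ = ⌊√785⌋ = 28.
With m₀=0, d₀=1 and mₖ₊₁ = dₖaₖ − mₖ, dₖ₊₁ = (n − mₖ₊₁²)/dₖ, aₖ₊₁ = ⌊(a₀+mₖ₊₁)/dₖ₊₁⌋:
  k=1: m=28, d=1, a=56
d=1 and a=2a₀=56 at k=1, so the next step gives (m, d) = (28, 1) again — its k=1 value — and the period has length 1.

[28; 56]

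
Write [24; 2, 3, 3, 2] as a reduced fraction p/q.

1295/53

Fold from the inside: start with 2/1.
  3 + 1/2 = 7/2
  3 + 2/7 = 23/7
  2 + 7/23 = 53/23
  24 + 23/53 = 1295/53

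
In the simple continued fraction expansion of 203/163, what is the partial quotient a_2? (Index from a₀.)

203 = 1·163 + 40   →  a_0 = 1
163 = 4·40 + 3   →  a_1 = 4
40 = 13·3 + 1   →  a_2 = 13

13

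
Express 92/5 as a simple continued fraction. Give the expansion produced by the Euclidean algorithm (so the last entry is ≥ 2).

[18; 2, 2]

92 = 18×5 + 2
5 = 2×2 + 1
2 = 2×1 + 0  (stop)
So 92/5 = [18; 2, 2].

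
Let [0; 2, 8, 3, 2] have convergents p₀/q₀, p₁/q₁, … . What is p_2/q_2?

8/17

Using pₖ = aₖpₖ₋₁ + pₖ₋₂, qₖ = aₖqₖ₋₁ + qₖ₋₂ (with p₋₁=1, p₋₂=0, q₋₁=0, q₋₂=1):
  k=0: a=0, p=0, q=1
  k=1: a=2, p=1, q=2
  k=2: a=8, p=8, q=17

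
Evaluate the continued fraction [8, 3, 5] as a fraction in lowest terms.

Fold from the inside: start with 5/1.
  3 + 1/5 = 16/5
  8 + 5/16 = 133/16

133/16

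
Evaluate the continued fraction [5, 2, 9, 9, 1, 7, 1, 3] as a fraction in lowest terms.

36369/6644

Fold from the inside: start with 3/1.
  1 + 1/3 = 4/3
  7 + 3/4 = 31/4
  1 + 4/31 = 35/31
  9 + 31/35 = 346/35
  9 + 35/346 = 3149/346
  2 + 346/3149 = 6644/3149
  5 + 3149/6644 = 36369/6644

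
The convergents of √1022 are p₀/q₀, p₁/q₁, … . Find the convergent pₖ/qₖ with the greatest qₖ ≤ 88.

√1022 = [31; 1, 30, 1, 62, …] (period length 4).
Convergents:
  p_0/q_0 = 31/1
  p_1/q_1 = 32/1
  p_2/q_2 = 991/31
  p_3/q_3 = 1023/32
  p_4/q_4 = 64417/2015
q_3 = 32 ≤ 88 < 2015 = q_4, so the answer is 1023/32.

1023/32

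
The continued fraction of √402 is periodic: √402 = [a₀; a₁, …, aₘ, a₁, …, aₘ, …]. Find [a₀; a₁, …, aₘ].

a₀ = ⌊√402⌋ = 20.
With m₀=0, d₀=1 and mₖ₊₁ = dₖaₖ − mₖ, dₖ₊₁ = (n − mₖ₊₁²)/dₖ, aₖ₊₁ = ⌊(a₀+mₖ₊₁)/dₖ₊₁⌋:
  k=1: m=20, d=2, a=20
  k=2: m=20, d=1, a=40
d=1 and a=2a₀=40 at k=2, so the next step gives (m, d) = (20, 2) again — its k=1 value — and the period has length 2.

[20; 20, 40]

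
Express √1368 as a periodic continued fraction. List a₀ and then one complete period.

[36; 1, 72]

a₀ = ⌊√1368⌋ = 36.
With m₀=0, d₀=1 and mₖ₊₁ = dₖaₖ − mₖ, dₖ₊₁ = (n − mₖ₊₁²)/dₖ, aₖ₊₁ = ⌊(a₀+mₖ₊₁)/dₖ₊₁⌋:
  k=1: m=36, d=72, a=1
  k=2: m=36, d=1, a=72
d=1 and a=2a₀=72 at k=2, so the next step gives (m, d) = (36, 72) again — its k=1 value — and the period has length 2.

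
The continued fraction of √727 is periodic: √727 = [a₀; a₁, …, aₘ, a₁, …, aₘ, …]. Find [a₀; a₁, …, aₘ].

[26; 1, 25, 1, 52]

a₀ = ⌊√727⌋ = 26.
With m₀=0, d₀=1 and mₖ₊₁ = dₖaₖ − mₖ, dₖ₊₁ = (n − mₖ₊₁²)/dₖ, aₖ₊₁ = ⌊(a₀+mₖ₊₁)/dₖ₊₁⌋:
  k=1: m=26, d=51, a=1
  k=2: m=25, d=2, a=25
  k=3: m=25, d=51, a=1
  k=4: m=26, d=1, a=52
d=1 and a=2a₀=52 at k=4, so the next step gives (m, d) = (26, 51) again — its k=1 value — and the period has length 4.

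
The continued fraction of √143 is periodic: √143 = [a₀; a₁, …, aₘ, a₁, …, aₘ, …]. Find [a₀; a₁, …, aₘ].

[11; 1, 22]

a₀ = ⌊√143⌋ = 11.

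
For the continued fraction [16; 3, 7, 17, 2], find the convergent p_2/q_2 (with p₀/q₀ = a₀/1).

359/22

Using pₖ = aₖpₖ₋₁ + pₖ₋₂, qₖ = aₖqₖ₋₁ + qₖ₋₂ (with p₋₁=1, p₋₂=0, q₋₁=0, q₋₂=1):
  k=0: a=16, p=16, q=1
  k=1: a=3, p=49, q=3
  k=2: a=7, p=359, q=22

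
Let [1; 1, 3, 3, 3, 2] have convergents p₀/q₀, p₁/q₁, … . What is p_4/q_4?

76/43

Using pₖ = aₖpₖ₋₁ + pₖ₋₂, qₖ = aₖqₖ₋₁ + qₖ₋₂ (with p₋₁=1, p₋₂=0, q₋₁=0, q₋₂=1):
  k=0: a=1, p=1, q=1
  k=1: a=1, p=2, q=1
  k=2: a=3, p=7, q=4
  k=3: a=3, p=23, q=13
  k=4: a=3, p=76, q=43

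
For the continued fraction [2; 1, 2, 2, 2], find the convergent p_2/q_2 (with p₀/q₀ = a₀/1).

Using pₖ = aₖpₖ₋₁ + pₖ₋₂, qₖ = aₖqₖ₋₁ + qₖ₋₂ (with p₋₁=1, p₋₂=0, q₋₁=0, q₋₂=1):
  k=0: a=2, p=2, q=1
  k=1: a=1, p=3, q=1
  k=2: a=2, p=8, q=3

8/3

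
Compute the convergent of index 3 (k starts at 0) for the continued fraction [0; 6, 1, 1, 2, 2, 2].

Using pₖ = aₖpₖ₋₁ + pₖ₋₂, qₖ = aₖqₖ₋₁ + qₖ₋₂ (with p₋₁=1, p₋₂=0, q₋₁=0, q₋₂=1):
  k=0: a=0, p=0, q=1
  k=1: a=6, p=1, q=6
  k=2: a=1, p=1, q=7
  k=3: a=1, p=2, q=13

2/13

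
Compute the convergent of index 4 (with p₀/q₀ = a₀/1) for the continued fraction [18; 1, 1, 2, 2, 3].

223/12

Using pₖ = aₖpₖ₋₁ + pₖ₋₂, qₖ = aₖqₖ₋₁ + qₖ₋₂ (with p₋₁=1, p₋₂=0, q₋₁=0, q₋₂=1):
  k=0: a=18, p=18, q=1
  k=1: a=1, p=19, q=1
  k=2: a=1, p=37, q=2
  k=3: a=2, p=93, q=5
  k=4: a=2, p=223, q=12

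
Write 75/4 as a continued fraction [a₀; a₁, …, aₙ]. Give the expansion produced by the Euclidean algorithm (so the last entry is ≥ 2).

[18; 1, 3]

75 = 18×4 + 3
4 = 1×3 + 1
3 = 3×1 + 0  (stop)
So 75/4 = [18; 1, 3].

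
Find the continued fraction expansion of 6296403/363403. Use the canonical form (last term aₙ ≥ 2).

6296403 = 17*363403 + 118552
363403 = 3*118552 + 7747
118552 = 15*7747 + 2347
7747 = 3*2347 + 706
2347 = 3*706 + 229
706 = 3*229 + 19
229 = 12*19 + 1
19 = 19*1 + 0  (stop)
So 6296403/363403 = [17; 3, 15, 3, 3, 3, 12, 19].

[17; 3, 15, 3, 3, 3, 12, 19]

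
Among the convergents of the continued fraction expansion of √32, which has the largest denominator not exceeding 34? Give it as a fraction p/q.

√32 = [5; 1, 1, 1, 10, …] (period length 4).
Convergents:
  p_0/q_0 = 5/1
  p_1/q_1 = 6/1
  p_2/q_2 = 11/2
  p_3/q_3 = 17/3
  p_4/q_4 = 181/32
  p_5/q_5 = 198/35
q_4 = 32 ≤ 34 < 35 = q_5, so the answer is 181/32.

181/32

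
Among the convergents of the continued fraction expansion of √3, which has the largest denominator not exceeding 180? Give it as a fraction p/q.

265/153

√3 = [1; 1, 2, …] (period length 2).
Convergents:
  p_0/q_0 = 1/1
  p_1/q_1 = 2/1
  p_2/q_2 = 5/3
  p_3/q_3 = 7/4
  p_4/q_4 = 19/11
  p_5/q_5 = 26/15
  p_6/q_6 = 71/41
  p_7/q_7 = 97/56
  p_8/q_8 = 265/153
  p_9/q_9 = 362/209
q_8 = 153 ≤ 180 < 209 = q_9, so the answer is 265/153.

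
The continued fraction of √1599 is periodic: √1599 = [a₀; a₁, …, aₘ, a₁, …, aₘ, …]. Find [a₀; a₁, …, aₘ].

a₀ = ⌊√1599⌋ = 39.
With m₀=0, d₀=1 and mₖ₊₁ = dₖaₖ − mₖ, dₖ₊₁ = (n − mₖ₊₁²)/dₖ, aₖ₊₁ = ⌊(a₀+mₖ₊₁)/dₖ₊₁⌋:
  k=1: m=39, d=78, a=1
  k=2: m=39, d=1, a=78
d=1 and a=2a₀=78 at k=2, so the next step gives (m, d) = (39, 78) again — its k=1 value — and the period has length 2.

[39; 1, 78]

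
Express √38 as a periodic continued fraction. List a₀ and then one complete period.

[6; 6, 12]

a₀ = ⌊√38⌋ = 6.
With m₀=0, d₀=1 and mₖ₊₁ = dₖaₖ − mₖ, dₖ₊₁ = (n − mₖ₊₁²)/dₖ, aₖ₊₁ = ⌊(a₀+mₖ₊₁)/dₖ₊₁⌋:
  k=1: m=6, d=2, a=6
  k=2: m=6, d=1, a=12
d=1 and a=2a₀=12 at k=2, so the next step gives (m, d) = (6, 2) again — its k=1 value — and the period has length 2.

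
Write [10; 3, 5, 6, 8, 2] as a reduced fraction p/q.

17687/1715

Fold from the inside: start with 2/1.
  8 + 1/2 = 17/2
  6 + 2/17 = 104/17
  5 + 17/104 = 537/104
  3 + 104/537 = 1715/537
  10 + 537/1715 = 17687/1715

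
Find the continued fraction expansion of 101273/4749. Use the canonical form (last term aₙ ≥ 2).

101273 = 21·4749 + 1544
4749 = 3·1544 + 117
1544 = 13·117 + 23
117 = 5·23 + 2
23 = 11·2 + 1
2 = 2·1 + 0  (stop)
So 101273/4749 = [21; 3, 13, 5, 11, 2].

[21; 3, 13, 5, 11, 2]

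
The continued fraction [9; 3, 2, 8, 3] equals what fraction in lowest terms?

1709/184

Using pₖ = aₖpₖ₋₁ + pₖ₋₂ and qₖ = aₖqₖ₋₁ + qₖ₋₂:
  k=0: a=9, p=9, q=1
  k=1: a=3, p=28, q=3
  k=2: a=2, p=65, q=7
  k=3: a=8, p=548, q=59
  k=4: a=3, p=1709, q=184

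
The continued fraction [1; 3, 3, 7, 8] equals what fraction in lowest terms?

Using pₖ = aₖpₖ₋₁ + pₖ₋₂ and qₖ = aₖqₖ₋₁ + qₖ₋₂:
  k=0: a=1, p=1, q=1
  k=1: a=3, p=4, q=3
  k=2: a=3, p=13, q=10
  k=3: a=7, p=95, q=73
  k=4: a=8, p=773, q=594

773/594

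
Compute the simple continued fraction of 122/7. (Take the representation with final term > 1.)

122 = 17·7 + 3
7 = 2·3 + 1
3 = 3·1 + 0  (stop)
So 122/7 = [17; 2, 3].

[17; 2, 3]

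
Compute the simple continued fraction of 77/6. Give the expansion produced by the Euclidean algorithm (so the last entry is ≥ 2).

77 = 12×6 + 5
6 = 1×5 + 1
5 = 5×1 + 0  (stop)
So 77/6 = [12; 1, 5].

[12; 1, 5]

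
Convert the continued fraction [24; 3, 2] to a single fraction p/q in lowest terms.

170/7

Fold from the inside: start with 2/1.
  3 + 1/2 = 7/2
  24 + 2/7 = 170/7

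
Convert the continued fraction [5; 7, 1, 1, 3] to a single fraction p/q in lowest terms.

Fold from the inside: start with 3/1.
  1 + 1/3 = 4/3
  1 + 3/4 = 7/4
  7 + 4/7 = 53/7
  5 + 7/53 = 272/53

272/53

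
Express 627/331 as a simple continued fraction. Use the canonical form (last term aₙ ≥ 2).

[1; 1, 8, 2, 5, 3]

627 = 1*331 + 296
331 = 1*296 + 35
296 = 8*35 + 16
35 = 2*16 + 3
16 = 5*3 + 1
3 = 3*1 + 0  (stop)
So 627/331 = [1; 1, 8, 2, 5, 3].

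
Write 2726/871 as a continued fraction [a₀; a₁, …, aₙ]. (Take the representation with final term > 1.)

[3; 7, 1, 2, 2, 2, 1, 4]

2726 = 3·871 + 113
871 = 7·113 + 80
113 = 1·80 + 33
80 = 2·33 + 14
33 = 2·14 + 5
14 = 2·5 + 4
5 = 1·4 + 1
4 = 4·1 + 0  (stop)
So 2726/871 = [3; 7, 1, 2, 2, 2, 1, 4].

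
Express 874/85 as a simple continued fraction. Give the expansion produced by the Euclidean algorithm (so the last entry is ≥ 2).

874 = 10×85 + 24
85 = 3×24 + 13
24 = 1×13 + 11
13 = 1×11 + 2
11 = 5×2 + 1
2 = 2×1 + 0  (stop)
So 874/85 = [10; 3, 1, 1, 5, 2].

[10; 3, 1, 1, 5, 2]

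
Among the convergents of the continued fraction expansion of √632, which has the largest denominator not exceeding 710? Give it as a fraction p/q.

7743/308

√632 = [25; 7, 6, 7, 50, …] (period length 4).
Convergents:
  p_0/q_0 = 25/1
  p_1/q_1 = 176/7
  p_2/q_2 = 1081/43
  p_3/q_3 = 7743/308
  p_4/q_4 = 388231/15443
q_3 = 308 ≤ 710 < 15443 = q_4, so the answer is 7743/308.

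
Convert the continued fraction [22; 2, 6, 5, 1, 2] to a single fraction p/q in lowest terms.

5099/227

Using pₖ = aₖpₖ₋₁ + pₖ₋₂ and qₖ = aₖqₖ₋₁ + qₖ₋₂:
  k=0: a=22, p=22, q=1
  k=1: a=2, p=45, q=2
  k=2: a=6, p=292, q=13
  k=3: a=5, p=1505, q=67
  k=4: a=1, p=1797, q=80
  k=5: a=2, p=5099, q=227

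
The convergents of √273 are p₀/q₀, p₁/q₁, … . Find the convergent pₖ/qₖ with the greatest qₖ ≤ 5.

√273 = [16; 1, 1, 10, 1, 1, 32, …] (period length 6).
Convergents:
  p_0/q_0 = 16/1
  p_1/q_1 = 17/1
  p_2/q_2 = 33/2
  p_3/q_3 = 347/21
q_2 = 2 ≤ 5 < 21 = q_3, so the answer is 33/2.

33/2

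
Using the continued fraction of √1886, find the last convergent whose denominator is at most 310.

√1886 = [43; 2, 2, 1, 42, 1, 2, 2, 86, …] (period length 8).
Convergents:
  p_0/q_0 = 43/1
  p_1/q_1 = 87/2
  p_2/q_2 = 217/5
  p_3/q_3 = 304/7
  p_4/q_4 = 12985/299
  p_5/q_5 = 13289/306
  p_6/q_6 = 39563/911
q_5 = 306 ≤ 310 < 911 = q_6, so the answer is 13289/306.

13289/306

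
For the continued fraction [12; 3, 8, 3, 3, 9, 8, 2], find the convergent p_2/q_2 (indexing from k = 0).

308/25

Using pₖ = aₖpₖ₋₁ + pₖ₋₂, qₖ = aₖqₖ₋₁ + qₖ₋₂ (with p₋₁=1, p₋₂=0, q₋₁=0, q₋₂=1):
  k=0: a=12, p=12, q=1
  k=1: a=3, p=37, q=3
  k=2: a=8, p=308, q=25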